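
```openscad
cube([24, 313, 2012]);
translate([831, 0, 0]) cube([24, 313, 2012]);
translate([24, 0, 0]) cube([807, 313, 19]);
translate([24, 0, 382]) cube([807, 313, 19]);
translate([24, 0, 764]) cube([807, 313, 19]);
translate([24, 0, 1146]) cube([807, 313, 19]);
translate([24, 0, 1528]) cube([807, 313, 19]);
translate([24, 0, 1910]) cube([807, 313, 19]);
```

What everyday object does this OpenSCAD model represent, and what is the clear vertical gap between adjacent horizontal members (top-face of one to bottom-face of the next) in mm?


A bookshelf. The clear shelf gap is 363 mm.

Two tall side panels with 6 horizontal boards between them — a bookshelf. The first two shelf undersides are at z = 0 and z = 382; with shelf thickness 19, the clear gap is 382 − 0 − 19 = 363 mm.


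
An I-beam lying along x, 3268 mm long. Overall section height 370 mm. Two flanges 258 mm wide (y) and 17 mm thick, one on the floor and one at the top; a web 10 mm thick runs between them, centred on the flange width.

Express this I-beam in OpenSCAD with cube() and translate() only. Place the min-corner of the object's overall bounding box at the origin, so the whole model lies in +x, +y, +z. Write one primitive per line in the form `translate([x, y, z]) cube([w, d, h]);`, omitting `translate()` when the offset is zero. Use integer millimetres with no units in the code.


cube([3268, 258, 17]);
translate([0, 124, 17]) cube([3268, 10, 336]);
translate([0, 0, 353]) cube([3268, 258, 17]);


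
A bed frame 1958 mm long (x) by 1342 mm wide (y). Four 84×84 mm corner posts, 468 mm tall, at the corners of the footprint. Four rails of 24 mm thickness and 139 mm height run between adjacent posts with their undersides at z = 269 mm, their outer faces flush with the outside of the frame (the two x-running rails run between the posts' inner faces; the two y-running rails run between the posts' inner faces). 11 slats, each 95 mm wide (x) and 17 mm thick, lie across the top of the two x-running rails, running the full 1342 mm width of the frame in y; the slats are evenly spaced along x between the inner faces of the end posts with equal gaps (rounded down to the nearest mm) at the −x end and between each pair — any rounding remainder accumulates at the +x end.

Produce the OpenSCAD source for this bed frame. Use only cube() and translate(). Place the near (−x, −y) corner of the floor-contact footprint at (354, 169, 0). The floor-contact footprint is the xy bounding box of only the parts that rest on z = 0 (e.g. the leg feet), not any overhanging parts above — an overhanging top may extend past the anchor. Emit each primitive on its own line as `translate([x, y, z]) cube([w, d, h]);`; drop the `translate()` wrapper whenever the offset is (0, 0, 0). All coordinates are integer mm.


translate([354, 169, 0]) cube([84, 84, 468]);
translate([354, 1427, 0]) cube([84, 84, 468]);
translate([2228, 169, 0]) cube([84, 84, 468]);
translate([2228, 1427, 0]) cube([84, 84, 468]);
translate([438, 169, 269]) cube([1790, 24, 139]);
translate([438, 1487, 269]) cube([1790, 24, 139]);
translate([354, 253, 269]) cube([24, 1174, 139]);
translate([2288, 253, 269]) cube([24, 1174, 139]);
translate([500, 169, 408]) cube([95, 1342, 17]);
translate([657, 169, 408]) cube([95, 1342, 17]);
translate([814, 169, 408]) cube([95, 1342, 17]);
translate([971, 169, 408]) cube([95, 1342, 17]);
translate([1128, 169, 408]) cube([95, 1342, 17]);
translate([1285, 169, 408]) cube([95, 1342, 17]);
translate([1442, 169, 408]) cube([95, 1342, 17]);
translate([1599, 169, 408]) cube([95, 1342, 17]);
translate([1756, 169, 408]) cube([95, 1342, 17]);
translate([1913, 169, 408]) cube([95, 1342, 17]);
translate([2070, 169, 408]) cube([95, 1342, 17]);


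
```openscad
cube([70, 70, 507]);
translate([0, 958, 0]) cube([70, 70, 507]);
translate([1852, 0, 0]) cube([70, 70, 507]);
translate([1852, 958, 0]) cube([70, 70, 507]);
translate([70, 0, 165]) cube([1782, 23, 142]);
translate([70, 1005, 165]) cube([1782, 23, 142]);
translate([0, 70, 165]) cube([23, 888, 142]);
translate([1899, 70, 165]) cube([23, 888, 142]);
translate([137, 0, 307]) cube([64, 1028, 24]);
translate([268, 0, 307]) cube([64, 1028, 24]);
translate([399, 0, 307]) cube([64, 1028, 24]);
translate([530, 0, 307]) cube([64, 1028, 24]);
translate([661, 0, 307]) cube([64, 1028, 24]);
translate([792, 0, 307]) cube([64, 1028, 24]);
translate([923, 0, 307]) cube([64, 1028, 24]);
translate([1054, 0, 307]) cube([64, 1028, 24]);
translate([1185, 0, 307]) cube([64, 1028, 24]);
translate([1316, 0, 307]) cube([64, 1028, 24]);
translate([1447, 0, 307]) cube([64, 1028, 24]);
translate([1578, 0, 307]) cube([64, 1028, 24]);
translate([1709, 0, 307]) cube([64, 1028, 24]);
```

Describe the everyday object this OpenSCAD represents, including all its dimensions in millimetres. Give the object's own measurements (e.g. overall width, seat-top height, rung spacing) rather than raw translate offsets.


A bed frame 1922 mm long (x) by 1028 mm wide (y). Four 70×70 mm corner posts, 507 mm tall, at the corners of the footprint. Four rails of 23 mm thickness and 142 mm height run between adjacent posts with their undersides at z = 165 mm, their outer faces flush with the outside of the frame (the two x-running rails run between the posts' inner faces; the two y-running rails run between the posts' inner faces). 13 slats, each 64 mm wide (x) and 24 mm thick, lie across the top of the two x-running rails, running the full 1028 mm width of the frame in y; along x they sit between the end posts with a 67 mm gap after the −x posts and between neighbouring slats, leaving 79 mm before the +x posts.


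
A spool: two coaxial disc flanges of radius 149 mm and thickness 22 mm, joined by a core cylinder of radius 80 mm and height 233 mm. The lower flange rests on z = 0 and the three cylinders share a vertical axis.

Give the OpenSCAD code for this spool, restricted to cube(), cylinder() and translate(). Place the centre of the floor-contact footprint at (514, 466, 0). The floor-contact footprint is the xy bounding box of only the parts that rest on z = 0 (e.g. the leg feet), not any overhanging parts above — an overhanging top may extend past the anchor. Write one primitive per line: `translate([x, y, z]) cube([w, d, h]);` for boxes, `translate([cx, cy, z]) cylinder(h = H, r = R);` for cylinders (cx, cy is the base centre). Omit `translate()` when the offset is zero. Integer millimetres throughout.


translate([514, 466, 0]) cylinder(h = 22, r = 149);
translate([514, 466, 22]) cylinder(h = 233, r = 80);
translate([514, 466, 255]) cylinder(h = 22, r = 149);


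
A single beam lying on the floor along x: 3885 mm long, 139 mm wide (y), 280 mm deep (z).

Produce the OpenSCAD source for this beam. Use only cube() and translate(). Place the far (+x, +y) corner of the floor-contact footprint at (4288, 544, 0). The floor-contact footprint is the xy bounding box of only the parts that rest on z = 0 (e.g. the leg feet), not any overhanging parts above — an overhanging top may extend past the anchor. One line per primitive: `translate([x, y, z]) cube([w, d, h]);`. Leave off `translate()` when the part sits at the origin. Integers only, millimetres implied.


translate([403, 405, 0]) cube([3885, 139, 280]);


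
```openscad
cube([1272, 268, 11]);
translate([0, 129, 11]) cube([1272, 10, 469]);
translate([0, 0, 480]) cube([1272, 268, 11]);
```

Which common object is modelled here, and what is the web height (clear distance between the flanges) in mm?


An I-beam. The web height is 469 mm.

Two wide flanges with a thin centred web — an I-beam. Overall 491 mm minus two 11 mm flanges gives a web of 491 − 2·11 = 469 mm.


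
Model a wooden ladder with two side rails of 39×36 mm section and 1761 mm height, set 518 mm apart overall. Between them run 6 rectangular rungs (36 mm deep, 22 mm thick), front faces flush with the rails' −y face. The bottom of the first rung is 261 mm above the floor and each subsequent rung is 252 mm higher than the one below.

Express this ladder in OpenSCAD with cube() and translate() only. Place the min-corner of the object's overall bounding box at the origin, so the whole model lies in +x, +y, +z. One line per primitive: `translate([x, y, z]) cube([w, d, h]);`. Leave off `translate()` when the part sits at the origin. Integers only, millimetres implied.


cube([39, 36, 1761]);
translate([479, 0, 0]) cube([39, 36, 1761]);
translate([39, 0, 261]) cube([440, 36, 22]);
translate([39, 0, 513]) cube([440, 36, 22]);
translate([39, 0, 765]) cube([440, 36, 22]);
translate([39, 0, 1017]) cube([440, 36, 22]);
translate([39, 0, 1269]) cube([440, 36, 22]);
translate([39, 0, 1521]) cube([440, 36, 22]);


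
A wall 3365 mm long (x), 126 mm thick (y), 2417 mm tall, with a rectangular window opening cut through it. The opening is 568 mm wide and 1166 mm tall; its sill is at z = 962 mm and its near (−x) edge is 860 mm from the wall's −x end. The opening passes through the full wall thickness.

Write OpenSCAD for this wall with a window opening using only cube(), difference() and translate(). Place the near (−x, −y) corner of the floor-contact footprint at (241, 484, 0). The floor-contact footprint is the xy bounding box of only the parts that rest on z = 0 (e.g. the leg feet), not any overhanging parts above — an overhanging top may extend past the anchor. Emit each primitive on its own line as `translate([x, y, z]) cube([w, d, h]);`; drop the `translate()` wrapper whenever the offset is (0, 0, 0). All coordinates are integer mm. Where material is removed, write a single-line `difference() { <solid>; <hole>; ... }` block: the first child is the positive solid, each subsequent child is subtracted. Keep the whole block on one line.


difference() { translate([241, 484, 0]) cube([3365, 126, 2417]); translate([1101, 484, 962]) cube([568, 126, 1166]); }


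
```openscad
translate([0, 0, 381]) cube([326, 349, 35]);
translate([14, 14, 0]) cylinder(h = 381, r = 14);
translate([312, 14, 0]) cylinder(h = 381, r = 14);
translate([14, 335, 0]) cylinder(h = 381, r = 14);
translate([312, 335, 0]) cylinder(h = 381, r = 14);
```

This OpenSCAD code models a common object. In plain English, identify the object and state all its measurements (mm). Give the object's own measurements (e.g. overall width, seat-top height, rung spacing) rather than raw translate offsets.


A simple wooden stool: a rectangular seat 326 mm (x) by 349 mm (y), 35 mm thick, top face at z = 416 mm, on four round legs, each 28 mm in diameter. The legs rest on z = 0, each leg's axis is inset half a diameter from the nearest pair of seat edges (so the leg's bounding box is flush with the corner).


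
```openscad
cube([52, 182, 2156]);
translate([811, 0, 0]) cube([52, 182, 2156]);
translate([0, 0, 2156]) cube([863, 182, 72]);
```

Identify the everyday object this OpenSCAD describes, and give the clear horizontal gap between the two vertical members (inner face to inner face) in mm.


A door frame. The clear opening width is 759 mm.

Two 2156 mm tall posts with a header on top — a door frame. The left jamb is 52 mm wide at x = 0; the right jamb starts at x = 811. The clear opening is 811 − 52 = 759 mm.


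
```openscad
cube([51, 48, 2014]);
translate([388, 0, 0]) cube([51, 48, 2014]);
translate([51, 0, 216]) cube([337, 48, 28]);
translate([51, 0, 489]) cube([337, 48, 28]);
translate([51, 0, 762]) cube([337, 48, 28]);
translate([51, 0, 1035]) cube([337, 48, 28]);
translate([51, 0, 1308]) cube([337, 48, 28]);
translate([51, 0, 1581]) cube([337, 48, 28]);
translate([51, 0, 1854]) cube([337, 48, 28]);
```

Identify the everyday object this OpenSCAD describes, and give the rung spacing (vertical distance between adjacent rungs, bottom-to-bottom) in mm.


A ladder. The rung spacing is 273 mm.

Two tall 51×48 posts with 7 short bars between them — a ladder. Adjacent rungs sit at z = 216 and z = 489, so the spacing is 489 − 216 = 273 mm.


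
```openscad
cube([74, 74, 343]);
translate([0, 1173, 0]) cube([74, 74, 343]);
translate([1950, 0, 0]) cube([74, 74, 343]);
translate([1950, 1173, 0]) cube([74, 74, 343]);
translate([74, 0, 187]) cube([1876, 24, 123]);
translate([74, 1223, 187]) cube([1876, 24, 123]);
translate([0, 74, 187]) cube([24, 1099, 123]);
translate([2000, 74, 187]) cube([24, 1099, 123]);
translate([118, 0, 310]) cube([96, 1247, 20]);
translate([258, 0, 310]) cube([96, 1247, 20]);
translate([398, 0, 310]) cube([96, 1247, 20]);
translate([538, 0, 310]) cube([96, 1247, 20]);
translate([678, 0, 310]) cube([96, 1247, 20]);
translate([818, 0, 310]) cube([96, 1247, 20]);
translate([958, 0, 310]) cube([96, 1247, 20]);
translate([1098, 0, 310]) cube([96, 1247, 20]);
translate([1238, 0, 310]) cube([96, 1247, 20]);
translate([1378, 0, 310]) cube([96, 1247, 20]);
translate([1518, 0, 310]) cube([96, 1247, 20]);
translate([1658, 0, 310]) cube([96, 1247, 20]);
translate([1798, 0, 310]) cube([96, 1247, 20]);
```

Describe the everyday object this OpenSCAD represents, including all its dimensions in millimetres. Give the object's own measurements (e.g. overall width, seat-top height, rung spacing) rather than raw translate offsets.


A bed frame 2024 mm long (x) by 1247 mm wide (y). Four 74×74 mm corner posts, 343 mm tall, at the corners of the footprint. Four rails of 24 mm thickness and 123 mm height run between adjacent posts with their undersides at z = 187 mm, their outer faces flush with the outside of the frame (the two x-running rails run between the posts' inner faces; the two y-running rails run between the posts' inner faces). 13 slats, each 96 mm wide (x) and 20 mm thick, lie across the top of the two x-running rails, running the full 1247 mm width of the frame in y; along x they sit between the end posts with a 44 mm gap after the −x posts and between neighbouring slats, leaving 56 mm before the +x posts.


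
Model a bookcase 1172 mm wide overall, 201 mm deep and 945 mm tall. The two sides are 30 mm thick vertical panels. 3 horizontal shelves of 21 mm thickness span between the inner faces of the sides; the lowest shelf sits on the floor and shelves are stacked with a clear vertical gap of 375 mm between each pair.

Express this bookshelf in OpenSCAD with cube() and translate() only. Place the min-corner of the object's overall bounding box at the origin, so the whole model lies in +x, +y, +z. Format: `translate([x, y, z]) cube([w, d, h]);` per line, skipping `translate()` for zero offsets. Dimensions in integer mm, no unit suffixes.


cube([30, 201, 945]);
translate([1142, 0, 0]) cube([30, 201, 945]);
translate([30, 0, 0]) cube([1112, 201, 21]);
translate([30, 0, 396]) cube([1112, 201, 21]);
translate([30, 0, 792]) cube([1112, 201, 21]);


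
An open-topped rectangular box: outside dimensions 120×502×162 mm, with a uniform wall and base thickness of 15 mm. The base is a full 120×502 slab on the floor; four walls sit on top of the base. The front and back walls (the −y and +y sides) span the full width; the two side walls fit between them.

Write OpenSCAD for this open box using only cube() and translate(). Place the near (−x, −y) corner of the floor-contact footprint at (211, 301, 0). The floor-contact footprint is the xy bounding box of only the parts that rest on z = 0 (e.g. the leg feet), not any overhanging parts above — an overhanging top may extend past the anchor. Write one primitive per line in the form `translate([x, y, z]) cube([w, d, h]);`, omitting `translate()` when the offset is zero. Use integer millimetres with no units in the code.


translate([211, 301, 0]) cube([120, 502, 15]);
translate([211, 301, 15]) cube([120, 15, 147]);
translate([211, 788, 15]) cube([120, 15, 147]);
translate([211, 316, 15]) cube([15, 472, 147]);
translate([316, 316, 15]) cube([15, 472, 147]);


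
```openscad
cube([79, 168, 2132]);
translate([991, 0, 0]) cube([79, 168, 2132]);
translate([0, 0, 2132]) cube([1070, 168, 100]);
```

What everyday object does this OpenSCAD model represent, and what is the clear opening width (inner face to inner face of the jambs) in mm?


A door frame. The clear opening width is 912 mm.

Two 2132 mm tall posts with a header on top — a door frame. The left jamb is 79 mm wide at x = 0; the right jamb starts at x = 991. The clear opening is 991 − 79 = 912 mm.


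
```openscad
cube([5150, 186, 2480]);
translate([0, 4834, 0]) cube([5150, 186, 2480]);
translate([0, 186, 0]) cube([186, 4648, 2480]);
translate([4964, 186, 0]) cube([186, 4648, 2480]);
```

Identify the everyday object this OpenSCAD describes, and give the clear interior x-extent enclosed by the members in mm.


A house (or room) frame. The interior width is 4778 mm.

Four 2480 mm walls enclosing a rectangle with no floor or roof — a room or house frame. Outside width is 5150 mm and wall thickness is 186 mm, so the interior width is 5150 − 2 × 186 = 4778 mm.


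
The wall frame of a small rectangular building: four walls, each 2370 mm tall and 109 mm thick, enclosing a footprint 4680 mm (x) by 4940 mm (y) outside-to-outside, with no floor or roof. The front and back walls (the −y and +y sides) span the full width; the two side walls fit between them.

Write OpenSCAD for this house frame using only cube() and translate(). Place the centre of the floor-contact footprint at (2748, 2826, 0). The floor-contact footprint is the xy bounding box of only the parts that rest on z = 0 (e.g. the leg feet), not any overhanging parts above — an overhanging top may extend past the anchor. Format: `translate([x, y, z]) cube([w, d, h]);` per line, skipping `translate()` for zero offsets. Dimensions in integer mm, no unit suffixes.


translate([408, 356, 0]) cube([4680, 109, 2370]);
translate([408, 5187, 0]) cube([4680, 109, 2370]);
translate([408, 465, 0]) cube([109, 4722, 2370]);
translate([4979, 465, 0]) cube([109, 4722, 2370]);


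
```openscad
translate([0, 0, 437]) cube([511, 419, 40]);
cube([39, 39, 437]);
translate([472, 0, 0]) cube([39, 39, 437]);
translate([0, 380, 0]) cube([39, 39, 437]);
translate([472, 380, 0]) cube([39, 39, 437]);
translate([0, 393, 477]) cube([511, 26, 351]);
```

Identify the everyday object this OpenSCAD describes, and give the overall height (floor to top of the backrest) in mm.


A chair. The overall height is 828 mm.

A slab on four corner posts with a tall panel at the back — a chair. The seat slab sits at z = 437 with thickness 40, and the 351 mm backrest starts at the seat top, so the overall height is 437 + 40 + 351 = 828 mm.


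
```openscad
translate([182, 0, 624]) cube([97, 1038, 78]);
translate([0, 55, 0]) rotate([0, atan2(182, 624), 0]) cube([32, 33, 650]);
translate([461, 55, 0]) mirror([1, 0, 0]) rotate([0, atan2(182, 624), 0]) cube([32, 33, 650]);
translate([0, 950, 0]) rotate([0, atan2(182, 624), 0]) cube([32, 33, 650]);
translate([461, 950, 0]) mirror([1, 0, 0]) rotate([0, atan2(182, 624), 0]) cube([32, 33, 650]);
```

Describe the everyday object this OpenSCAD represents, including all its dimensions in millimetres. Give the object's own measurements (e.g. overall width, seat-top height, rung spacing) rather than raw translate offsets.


A sawhorse. A 97×1038×78 mm beam (x, y, z) sits on two A-frame leg pairs. Each pair is two raked legs of 32×33 mm section (33 mm along y) splaying symmetrically in x. Each leg rises 624 mm vertically over 182 mm of horizontal reach and is 650 mm long along its own axis. Every leg's outer bottom edge rests on the floor and its outer top edge meets a bottom edge of the beam — the left legs (tilting toward +x) meet the beam's −x bottom edge, the right legs (their mirror images, tilting toward −x) meet its +x bottom edge — so the leg tops tuck under the beam, the beam's underside is 624 mm above the floor, and the feet are 461 mm apart outside-to-outside with the beam centred between them. The two leg pairs are set in 55 mm from either end of the beam.


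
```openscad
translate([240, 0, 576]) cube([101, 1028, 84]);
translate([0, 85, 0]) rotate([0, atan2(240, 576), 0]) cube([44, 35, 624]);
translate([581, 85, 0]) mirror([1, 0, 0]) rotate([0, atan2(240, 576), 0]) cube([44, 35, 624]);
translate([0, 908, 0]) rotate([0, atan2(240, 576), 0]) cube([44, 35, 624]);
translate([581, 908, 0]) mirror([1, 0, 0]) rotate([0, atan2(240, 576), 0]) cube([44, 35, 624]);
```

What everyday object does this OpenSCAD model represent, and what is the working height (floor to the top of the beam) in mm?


A sawhorse. The overall height is 660 mm.

A beam across two mirrored pairs of raked legs — a sawhorse. The beam's underside is at z = 576 (matching the legs' vertical rise in atan2(240, 576)) and the beam is 84 mm tall, so its top is at 576 + 84 = 660 mm. The raked legs top out at the beam's underside, so that is the highest point.


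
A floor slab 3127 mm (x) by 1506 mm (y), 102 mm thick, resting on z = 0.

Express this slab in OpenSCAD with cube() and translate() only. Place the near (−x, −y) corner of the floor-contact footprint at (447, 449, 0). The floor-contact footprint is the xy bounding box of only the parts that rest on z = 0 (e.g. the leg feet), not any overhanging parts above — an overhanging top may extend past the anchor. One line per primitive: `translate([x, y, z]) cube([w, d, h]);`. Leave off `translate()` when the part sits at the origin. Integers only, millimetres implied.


translate([447, 449, 0]) cube([3127, 1506, 102]);


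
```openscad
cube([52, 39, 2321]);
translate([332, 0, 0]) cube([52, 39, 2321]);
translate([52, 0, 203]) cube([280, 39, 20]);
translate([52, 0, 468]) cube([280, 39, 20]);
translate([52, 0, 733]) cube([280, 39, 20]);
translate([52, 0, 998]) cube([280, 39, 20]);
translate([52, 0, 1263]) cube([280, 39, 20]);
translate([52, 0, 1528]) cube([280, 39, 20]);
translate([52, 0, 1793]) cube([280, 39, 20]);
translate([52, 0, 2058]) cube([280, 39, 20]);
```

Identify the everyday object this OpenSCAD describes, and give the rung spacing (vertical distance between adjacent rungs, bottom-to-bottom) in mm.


A ladder. The rung spacing is 265 mm.

Two tall 52×39 posts with 8 short bars between them — a ladder. Adjacent rungs sit at z = 203 and z = 468, so the spacing is 468 − 203 = 265 mm.


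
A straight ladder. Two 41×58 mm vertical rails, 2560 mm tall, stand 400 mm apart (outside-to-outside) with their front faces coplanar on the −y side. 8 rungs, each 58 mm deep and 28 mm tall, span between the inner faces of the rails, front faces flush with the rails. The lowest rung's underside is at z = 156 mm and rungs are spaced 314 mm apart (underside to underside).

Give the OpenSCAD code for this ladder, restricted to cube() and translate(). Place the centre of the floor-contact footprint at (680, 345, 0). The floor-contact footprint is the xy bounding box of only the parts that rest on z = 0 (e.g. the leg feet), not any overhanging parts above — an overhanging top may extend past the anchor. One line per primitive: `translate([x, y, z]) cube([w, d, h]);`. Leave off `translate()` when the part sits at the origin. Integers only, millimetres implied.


// rung span = 400 - 2*41 = 318
// rung[k] z = 156 + k*314
translate([480, 316, 0]) cube([41, 58, 2560]);
translate([839, 316, 0]) cube([41, 58, 2560]);
translate([521, 316, 156]) cube([318, 58, 28]);
translate([521, 316, 470]) cube([318, 58, 28]);
translate([521, 316, 784]) cube([318, 58, 28]);
translate([521, 316, 1098]) cube([318, 58, 28]);
translate([521, 316, 1412]) cube([318, 58, 28]);
translate([521, 316, 1726]) cube([318, 58, 28]);
translate([521, 316, 2040]) cube([318, 58, 28]);
translate([521, 316, 2354]) cube([318, 58, 28]);


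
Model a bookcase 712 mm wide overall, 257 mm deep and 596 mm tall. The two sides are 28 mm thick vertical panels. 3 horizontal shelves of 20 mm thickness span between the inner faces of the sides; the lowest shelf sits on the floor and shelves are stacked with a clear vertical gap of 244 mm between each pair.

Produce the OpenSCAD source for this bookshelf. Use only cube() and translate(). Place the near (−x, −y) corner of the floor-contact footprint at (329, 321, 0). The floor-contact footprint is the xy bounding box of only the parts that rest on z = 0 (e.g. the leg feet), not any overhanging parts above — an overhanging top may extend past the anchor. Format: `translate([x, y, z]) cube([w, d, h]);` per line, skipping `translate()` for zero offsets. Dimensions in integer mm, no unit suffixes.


translate([329, 321, 0]) cube([28, 257, 596]);
translate([1013, 321, 0]) cube([28, 257, 596]);
translate([357, 321, 0]) cube([656, 257, 20]);
translate([357, 321, 264]) cube([656, 257, 20]);
translate([357, 321, 528]) cube([656, 257, 20]);


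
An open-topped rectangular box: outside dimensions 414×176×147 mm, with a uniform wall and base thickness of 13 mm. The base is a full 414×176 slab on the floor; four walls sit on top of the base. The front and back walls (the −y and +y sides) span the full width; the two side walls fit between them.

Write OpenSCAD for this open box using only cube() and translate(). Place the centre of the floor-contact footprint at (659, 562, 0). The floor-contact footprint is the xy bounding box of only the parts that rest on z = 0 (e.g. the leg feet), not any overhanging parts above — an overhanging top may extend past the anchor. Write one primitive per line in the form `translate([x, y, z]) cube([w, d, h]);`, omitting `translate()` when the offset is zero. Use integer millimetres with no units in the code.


translate([452, 474, 0]) cube([414, 176, 13]);
translate([452, 474, 13]) cube([414, 13, 134]);
translate([452, 637, 13]) cube([414, 13, 134]);
translate([452, 487, 13]) cube([13, 150, 134]);
translate([853, 487, 13]) cube([13, 150, 134]);


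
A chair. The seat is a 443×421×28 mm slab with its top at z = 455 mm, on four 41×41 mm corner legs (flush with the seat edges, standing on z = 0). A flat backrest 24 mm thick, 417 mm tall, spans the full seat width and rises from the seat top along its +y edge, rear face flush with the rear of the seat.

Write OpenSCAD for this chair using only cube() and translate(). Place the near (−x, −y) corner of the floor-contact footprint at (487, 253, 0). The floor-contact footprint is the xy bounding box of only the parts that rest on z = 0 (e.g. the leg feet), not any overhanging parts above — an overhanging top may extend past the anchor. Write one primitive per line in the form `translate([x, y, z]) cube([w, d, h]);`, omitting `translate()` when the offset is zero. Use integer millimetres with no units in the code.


translate([487, 253, 427]) cube([443, 421, 28]);
translate([487, 253, 0]) cube([41, 41, 427]);
translate([889, 253, 0]) cube([41, 41, 427]);
translate([487, 633, 0]) cube([41, 41, 427]);
translate([889, 633, 0]) cube([41, 41, 427]);
translate([487, 650, 455]) cube([443, 24, 417]);


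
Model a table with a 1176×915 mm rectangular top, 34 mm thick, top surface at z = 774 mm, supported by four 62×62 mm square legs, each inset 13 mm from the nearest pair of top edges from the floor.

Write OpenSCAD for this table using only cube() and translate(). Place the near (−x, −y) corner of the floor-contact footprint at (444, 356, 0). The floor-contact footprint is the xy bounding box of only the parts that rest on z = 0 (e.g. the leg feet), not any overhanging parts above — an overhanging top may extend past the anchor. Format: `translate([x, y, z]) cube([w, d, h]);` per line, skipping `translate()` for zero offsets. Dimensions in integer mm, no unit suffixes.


translate([431, 343, 740]) cube([1176, 915, 34]);
translate([444, 356, 0]) cube([62, 62, 740]);
translate([1532, 356, 0]) cube([62, 62, 740]);
translate([444, 1183, 0]) cube([62, 62, 740]);
translate([1532, 1183, 0]) cube([62, 62, 740]);


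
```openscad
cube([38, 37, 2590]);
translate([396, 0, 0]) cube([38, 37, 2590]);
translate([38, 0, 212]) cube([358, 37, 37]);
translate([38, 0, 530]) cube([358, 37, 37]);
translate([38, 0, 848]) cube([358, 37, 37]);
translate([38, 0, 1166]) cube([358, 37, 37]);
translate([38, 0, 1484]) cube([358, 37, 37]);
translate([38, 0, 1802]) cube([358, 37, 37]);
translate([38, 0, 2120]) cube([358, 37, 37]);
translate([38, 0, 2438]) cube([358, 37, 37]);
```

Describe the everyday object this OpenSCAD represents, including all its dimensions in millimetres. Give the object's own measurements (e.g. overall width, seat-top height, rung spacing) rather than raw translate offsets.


A straight ladder. Two 38×37 mm vertical rails, 2590 mm tall, stand 434 mm apart (outside-to-outside) with their front faces coplanar on the −y side. 8 rungs, each 37 mm deep and 37 mm tall, span between the inner faces of the rails, front faces flush with the rails. The lowest rung's underside is at z = 212 mm and rungs are spaced 318 mm apart (underside to underside).


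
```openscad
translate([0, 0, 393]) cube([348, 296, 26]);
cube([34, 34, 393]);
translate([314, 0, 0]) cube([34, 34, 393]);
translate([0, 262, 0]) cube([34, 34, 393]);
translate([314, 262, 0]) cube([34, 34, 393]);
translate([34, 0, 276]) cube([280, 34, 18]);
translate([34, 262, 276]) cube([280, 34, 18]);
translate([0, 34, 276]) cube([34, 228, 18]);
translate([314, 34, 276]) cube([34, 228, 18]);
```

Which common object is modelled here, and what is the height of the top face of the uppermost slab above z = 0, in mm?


A stool. The seat height is 419 mm.

A 348×296×26 slab at z = 393 on four corner posts — a stool. The seat top is 393 + 26 = 419 mm.


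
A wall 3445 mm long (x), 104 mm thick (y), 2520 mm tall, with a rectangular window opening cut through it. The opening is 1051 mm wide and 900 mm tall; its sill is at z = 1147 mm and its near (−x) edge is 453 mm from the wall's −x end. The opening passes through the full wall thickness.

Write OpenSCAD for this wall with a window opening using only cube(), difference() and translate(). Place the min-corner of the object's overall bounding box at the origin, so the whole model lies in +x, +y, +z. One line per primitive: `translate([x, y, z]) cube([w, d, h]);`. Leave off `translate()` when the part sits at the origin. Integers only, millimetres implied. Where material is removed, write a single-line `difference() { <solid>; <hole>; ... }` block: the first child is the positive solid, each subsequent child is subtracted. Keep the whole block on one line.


difference() { cube([3445, 104, 2520]); translate([453, 0, 1147]) cube([1051, 104, 900]); }


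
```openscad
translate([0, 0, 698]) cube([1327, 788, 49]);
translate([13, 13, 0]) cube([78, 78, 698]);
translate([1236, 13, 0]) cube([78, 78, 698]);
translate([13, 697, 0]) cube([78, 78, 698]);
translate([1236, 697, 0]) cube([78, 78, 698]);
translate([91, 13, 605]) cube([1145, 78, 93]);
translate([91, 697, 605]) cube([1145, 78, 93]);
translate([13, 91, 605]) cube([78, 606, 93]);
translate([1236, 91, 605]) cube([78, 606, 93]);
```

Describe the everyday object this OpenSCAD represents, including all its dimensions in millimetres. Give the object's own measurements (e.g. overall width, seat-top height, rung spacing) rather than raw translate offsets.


A rectangular dining table. The top is 1327×788×49 mm with its upper surface at z = 747 mm. It stands on four 78×78 mm square legs, each inset 13 mm from the nearest pair of top edges, running from the floor to the underside of the top. Four apron rails, 78 mm thick and 93 mm tall, run between adjacent legs with their top edges flush with the underside of the top and their outer faces flush with the legs' outer faces.


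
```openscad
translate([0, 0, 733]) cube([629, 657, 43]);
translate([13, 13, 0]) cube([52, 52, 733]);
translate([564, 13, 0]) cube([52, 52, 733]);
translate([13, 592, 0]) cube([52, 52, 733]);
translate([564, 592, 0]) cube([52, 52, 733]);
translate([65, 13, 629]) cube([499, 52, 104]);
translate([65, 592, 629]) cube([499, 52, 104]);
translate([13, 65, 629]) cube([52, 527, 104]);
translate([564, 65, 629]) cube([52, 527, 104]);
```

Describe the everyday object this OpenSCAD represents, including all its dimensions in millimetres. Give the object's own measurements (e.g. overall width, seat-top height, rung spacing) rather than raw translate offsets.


A table: top 629 mm (x) × 657 mm (y), 43 mm thick, upper face at z = 776 mm, on four 52×52 mm square legs, each inset 13 mm from the nearest pair of top edges from z = 0 to the bottom of the top. Four apron rails, 52 mm thick and 104 mm tall, run between adjacent legs with their top edges flush with the underside of the top and their outer faces flush with the legs' outer faces.


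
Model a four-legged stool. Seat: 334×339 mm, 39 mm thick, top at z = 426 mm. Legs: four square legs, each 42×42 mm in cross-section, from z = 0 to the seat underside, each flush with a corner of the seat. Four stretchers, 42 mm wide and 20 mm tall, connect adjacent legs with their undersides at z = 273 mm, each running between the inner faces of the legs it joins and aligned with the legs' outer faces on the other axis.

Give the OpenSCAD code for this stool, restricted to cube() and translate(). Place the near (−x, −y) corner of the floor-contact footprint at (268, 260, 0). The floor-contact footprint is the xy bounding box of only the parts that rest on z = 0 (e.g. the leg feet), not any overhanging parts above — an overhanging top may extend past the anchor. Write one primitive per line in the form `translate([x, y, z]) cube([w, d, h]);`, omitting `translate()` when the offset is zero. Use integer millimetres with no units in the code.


translate([268, 260, 387]) cube([334, 339, 39]);
translate([268, 260, 0]) cube([42, 42, 387]);
translate([560, 260, 0]) cube([42, 42, 387]);
translate([268, 557, 0]) cube([42, 42, 387]);
translate([560, 557, 0]) cube([42, 42, 387]);
translate([310, 260, 273]) cube([250, 42, 20]);
translate([310, 557, 273]) cube([250, 42, 20]);
translate([268, 302, 273]) cube([42, 255, 20]);
translate([560, 302, 273]) cube([42, 255, 20]);


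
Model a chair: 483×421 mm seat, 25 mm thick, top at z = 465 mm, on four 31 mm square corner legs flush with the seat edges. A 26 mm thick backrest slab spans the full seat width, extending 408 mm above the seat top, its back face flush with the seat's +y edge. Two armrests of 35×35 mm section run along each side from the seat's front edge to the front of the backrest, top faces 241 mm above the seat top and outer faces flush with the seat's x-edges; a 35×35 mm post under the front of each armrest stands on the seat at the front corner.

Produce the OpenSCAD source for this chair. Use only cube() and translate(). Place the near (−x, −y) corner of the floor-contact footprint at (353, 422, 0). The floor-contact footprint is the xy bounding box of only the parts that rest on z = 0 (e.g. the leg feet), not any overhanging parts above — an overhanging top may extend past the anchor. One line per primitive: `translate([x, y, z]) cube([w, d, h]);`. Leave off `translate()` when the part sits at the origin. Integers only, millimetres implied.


translate([353, 422, 440]) cube([483, 421, 25]);
translate([353, 422, 0]) cube([31, 31, 440]);
translate([805, 422, 0]) cube([31, 31, 440]);
translate([353, 812, 0]) cube([31, 31, 440]);
translate([805, 812, 0]) cube([31, 31, 440]);
translate([353, 817, 465]) cube([483, 26, 408]);
translate([353, 422, 671]) cube([35, 395, 35]);
translate([801, 422, 671]) cube([35, 395, 35]);
translate([353, 422, 465]) cube([35, 35, 206]);
translate([801, 422, 465]) cube([35, 35, 206]);


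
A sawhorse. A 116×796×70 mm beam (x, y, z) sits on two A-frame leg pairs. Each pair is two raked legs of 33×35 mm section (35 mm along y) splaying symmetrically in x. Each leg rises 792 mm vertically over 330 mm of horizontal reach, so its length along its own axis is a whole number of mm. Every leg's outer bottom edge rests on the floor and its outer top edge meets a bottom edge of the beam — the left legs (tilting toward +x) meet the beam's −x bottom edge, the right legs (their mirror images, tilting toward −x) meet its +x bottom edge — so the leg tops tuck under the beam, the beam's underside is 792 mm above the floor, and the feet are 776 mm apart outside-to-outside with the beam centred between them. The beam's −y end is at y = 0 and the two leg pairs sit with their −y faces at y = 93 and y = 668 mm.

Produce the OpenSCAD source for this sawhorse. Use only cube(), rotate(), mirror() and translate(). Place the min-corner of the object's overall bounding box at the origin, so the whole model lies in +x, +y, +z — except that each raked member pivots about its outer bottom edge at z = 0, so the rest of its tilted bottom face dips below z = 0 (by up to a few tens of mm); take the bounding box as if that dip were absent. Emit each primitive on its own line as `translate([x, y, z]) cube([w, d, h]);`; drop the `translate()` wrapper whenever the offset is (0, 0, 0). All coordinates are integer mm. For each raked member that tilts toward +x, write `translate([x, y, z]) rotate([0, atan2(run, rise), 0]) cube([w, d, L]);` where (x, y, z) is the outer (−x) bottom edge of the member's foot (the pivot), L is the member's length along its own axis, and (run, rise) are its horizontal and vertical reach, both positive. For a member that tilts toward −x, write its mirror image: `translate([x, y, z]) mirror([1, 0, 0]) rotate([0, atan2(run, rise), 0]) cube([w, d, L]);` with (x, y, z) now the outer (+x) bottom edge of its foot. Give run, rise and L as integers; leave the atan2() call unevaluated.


translate([330, 0, 792]) cube([116, 796, 70]);
translate([0, 93, 0]) rotate([0, atan2(330, 792), 0]) cube([33, 35, 858]);
translate([776, 93, 0]) mirror([1, 0, 0]) rotate([0, atan2(330, 792), 0]) cube([33, 35, 858]);
translate([0, 668, 0]) rotate([0, atan2(330, 792), 0]) cube([33, 35, 858]);
translate([776, 668, 0]) mirror([1, 0, 0]) rotate([0, atan2(330, 792), 0]) cube([33, 35, 858]);


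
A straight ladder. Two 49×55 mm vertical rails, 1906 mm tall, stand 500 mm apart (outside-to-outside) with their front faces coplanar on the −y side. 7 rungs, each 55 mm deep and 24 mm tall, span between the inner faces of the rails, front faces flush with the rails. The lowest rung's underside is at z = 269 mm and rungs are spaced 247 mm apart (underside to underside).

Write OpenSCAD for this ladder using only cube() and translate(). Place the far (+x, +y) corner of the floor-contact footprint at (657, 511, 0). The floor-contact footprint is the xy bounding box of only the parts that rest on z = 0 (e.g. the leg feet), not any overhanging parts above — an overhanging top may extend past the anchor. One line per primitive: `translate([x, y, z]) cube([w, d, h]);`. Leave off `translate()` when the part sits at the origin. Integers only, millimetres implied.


// rung span = 500 - 2*49 = 402
// rung[k] z = 269 + k*247
translate([157, 456, 0]) cube([49, 55, 1906]);
translate([608, 456, 0]) cube([49, 55, 1906]);
translate([206, 456, 269]) cube([402, 55, 24]);
translate([206, 456, 516]) cube([402, 55, 24]);
translate([206, 456, 763]) cube([402, 55, 24]);
translate([206, 456, 1010]) cube([402, 55, 24]);
translate([206, 456, 1257]) cube([402, 55, 24]);
translate([206, 456, 1504]) cube([402, 55, 24]);
translate([206, 456, 1751]) cube([402, 55, 24]);


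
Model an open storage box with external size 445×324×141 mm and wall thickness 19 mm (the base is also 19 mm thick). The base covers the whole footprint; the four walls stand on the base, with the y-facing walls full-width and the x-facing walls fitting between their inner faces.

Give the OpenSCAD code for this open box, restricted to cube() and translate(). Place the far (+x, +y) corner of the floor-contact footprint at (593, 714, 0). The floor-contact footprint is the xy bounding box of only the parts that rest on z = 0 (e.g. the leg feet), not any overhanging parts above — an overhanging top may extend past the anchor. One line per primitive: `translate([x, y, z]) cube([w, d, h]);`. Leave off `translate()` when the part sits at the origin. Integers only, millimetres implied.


translate([148, 390, 0]) cube([445, 324, 19]);
translate([148, 390, 19]) cube([445, 19, 122]);
translate([148, 695, 19]) cube([445, 19, 122]);
translate([148, 409, 19]) cube([19, 286, 122]);
translate([574, 409, 19]) cube([19, 286, 122]);


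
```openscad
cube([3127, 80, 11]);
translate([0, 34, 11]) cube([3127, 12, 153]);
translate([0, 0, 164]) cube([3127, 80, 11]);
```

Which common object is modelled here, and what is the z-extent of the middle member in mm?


An I-beam. The web height is 153 mm.

Two wide flanges with a thin centred web — an I-beam. Overall 175 mm minus two 11 mm flanges gives a web of 175 − 2·11 = 153 mm.
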